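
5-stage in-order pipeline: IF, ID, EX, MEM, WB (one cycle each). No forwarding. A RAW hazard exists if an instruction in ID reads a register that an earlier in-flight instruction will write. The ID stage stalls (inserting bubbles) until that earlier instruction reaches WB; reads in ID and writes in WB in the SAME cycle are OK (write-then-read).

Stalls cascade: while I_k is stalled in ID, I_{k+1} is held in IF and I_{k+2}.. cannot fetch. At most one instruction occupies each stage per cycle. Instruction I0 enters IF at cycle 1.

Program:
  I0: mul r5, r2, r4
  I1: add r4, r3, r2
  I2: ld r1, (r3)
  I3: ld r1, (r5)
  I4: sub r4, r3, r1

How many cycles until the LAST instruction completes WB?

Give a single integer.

I0 mul r5 <- r2,r4: IF@1 ID@2 stall=0 (-) EX@3 MEM@4 WB@5
I1 add r4 <- r3,r2: IF@2 ID@3 stall=0 (-) EX@4 MEM@5 WB@6
I2 ld r1 <- r3: IF@3 ID@4 stall=0 (-) EX@5 MEM@6 WB@7
I3 ld r1 <- r5: IF@4 ID@5 stall=0 (-) EX@6 MEM@7 WB@8
I4 sub r4 <- r3,r1: IF@5 ID@6 stall=2 (RAW on I3.r1 (WB@8)) EX@9 MEM@10 WB@11

Answer: 11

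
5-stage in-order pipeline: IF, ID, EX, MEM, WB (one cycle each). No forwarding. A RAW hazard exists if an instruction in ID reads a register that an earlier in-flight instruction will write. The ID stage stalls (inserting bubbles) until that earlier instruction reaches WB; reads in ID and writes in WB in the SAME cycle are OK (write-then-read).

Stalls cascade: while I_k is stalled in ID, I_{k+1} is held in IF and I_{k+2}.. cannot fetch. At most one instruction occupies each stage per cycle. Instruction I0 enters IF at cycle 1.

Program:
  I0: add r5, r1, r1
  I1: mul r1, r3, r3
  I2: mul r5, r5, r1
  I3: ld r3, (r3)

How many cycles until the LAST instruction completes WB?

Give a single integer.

Answer: 10

Derivation:
I0 add r5 <- r1,r1: IF@1 ID@2 stall=0 (-) EX@3 MEM@4 WB@5
I1 mul r1 <- r3,r3: IF@2 ID@3 stall=0 (-) EX@4 MEM@5 WB@6
I2 mul r5 <- r5,r1: IF@3 ID@4 stall=2 (RAW on I1.r1 (WB@6)) EX@7 MEM@8 WB@9
I3 ld r3 <- r3: IF@4 ID@7 stall=0 (-) EX@8 MEM@9 WB@10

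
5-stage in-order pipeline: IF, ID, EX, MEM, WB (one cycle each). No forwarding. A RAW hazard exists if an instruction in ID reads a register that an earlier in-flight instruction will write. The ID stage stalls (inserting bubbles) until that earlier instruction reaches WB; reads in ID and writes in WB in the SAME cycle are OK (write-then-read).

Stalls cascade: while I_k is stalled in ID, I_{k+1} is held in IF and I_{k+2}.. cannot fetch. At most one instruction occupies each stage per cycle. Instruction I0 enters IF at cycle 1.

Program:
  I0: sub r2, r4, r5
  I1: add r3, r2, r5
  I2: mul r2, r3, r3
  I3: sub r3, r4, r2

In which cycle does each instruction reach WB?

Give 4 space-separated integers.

Answer: 5 8 11 14

Derivation:
I0 sub r2 <- r4,r5: IF@1 ID@2 stall=0 (-) EX@3 MEM@4 WB@5
I1 add r3 <- r2,r5: IF@2 ID@3 stall=2 (RAW on I0.r2 (WB@5)) EX@6 MEM@7 WB@8
I2 mul r2 <- r3,r3: IF@3 ID@6 stall=2 (RAW on I1.r3 (WB@8)) EX@9 MEM@10 WB@11
I3 sub r3 <- r4,r2: IF@6 ID@9 stall=2 (RAW on I2.r2 (WB@11)) EX@12 MEM@13 WB@14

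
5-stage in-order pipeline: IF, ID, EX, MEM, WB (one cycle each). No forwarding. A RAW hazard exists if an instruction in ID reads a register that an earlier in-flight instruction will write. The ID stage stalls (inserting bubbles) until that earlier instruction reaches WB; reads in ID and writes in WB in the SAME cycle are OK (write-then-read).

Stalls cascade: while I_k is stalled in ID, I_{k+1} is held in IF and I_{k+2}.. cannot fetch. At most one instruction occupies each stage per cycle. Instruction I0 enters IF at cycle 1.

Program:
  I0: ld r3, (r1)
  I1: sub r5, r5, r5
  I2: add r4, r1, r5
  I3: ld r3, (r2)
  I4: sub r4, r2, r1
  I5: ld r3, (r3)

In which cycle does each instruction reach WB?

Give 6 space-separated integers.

I0 ld r3 <- r1: IF@1 ID@2 stall=0 (-) EX@3 MEM@4 WB@5
I1 sub r5 <- r5,r5: IF@2 ID@3 stall=0 (-) EX@4 MEM@5 WB@6
I2 add r4 <- r1,r5: IF@3 ID@4 stall=2 (RAW on I1.r5 (WB@6)) EX@7 MEM@8 WB@9
I3 ld r3 <- r2: IF@4 ID@7 stall=0 (-) EX@8 MEM@9 WB@10
I4 sub r4 <- r2,r1: IF@7 ID@8 stall=0 (-) EX@9 MEM@10 WB@11
I5 ld r3 <- r3: IF@8 ID@9 stall=1 (RAW on I3.r3 (WB@10)) EX@11 MEM@12 WB@13

Answer: 5 6 9 10 11 13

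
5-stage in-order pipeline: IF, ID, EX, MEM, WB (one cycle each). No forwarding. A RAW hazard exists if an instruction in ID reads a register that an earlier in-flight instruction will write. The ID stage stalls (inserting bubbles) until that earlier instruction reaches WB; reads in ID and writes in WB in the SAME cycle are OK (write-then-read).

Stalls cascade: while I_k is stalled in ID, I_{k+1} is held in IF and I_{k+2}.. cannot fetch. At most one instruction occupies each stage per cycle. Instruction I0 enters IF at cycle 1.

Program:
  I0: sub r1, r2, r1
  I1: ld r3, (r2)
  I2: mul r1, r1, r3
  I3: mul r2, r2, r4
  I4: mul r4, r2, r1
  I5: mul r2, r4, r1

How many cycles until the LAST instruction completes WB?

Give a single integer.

Answer: 16

Derivation:
I0 sub r1 <- r2,r1: IF@1 ID@2 stall=0 (-) EX@3 MEM@4 WB@5
I1 ld r3 <- r2: IF@2 ID@3 stall=0 (-) EX@4 MEM@5 WB@6
I2 mul r1 <- r1,r3: IF@3 ID@4 stall=2 (RAW on I1.r3 (WB@6)) EX@7 MEM@8 WB@9
I3 mul r2 <- r2,r4: IF@4 ID@7 stall=0 (-) EX@8 MEM@9 WB@10
I4 mul r4 <- r2,r1: IF@7 ID@8 stall=2 (RAW on I3.r2 (WB@10)) EX@11 MEM@12 WB@13
I5 mul r2 <- r4,r1: IF@8 ID@11 stall=2 (RAW on I4.r4 (WB@13)) EX@14 MEM@15 WB@16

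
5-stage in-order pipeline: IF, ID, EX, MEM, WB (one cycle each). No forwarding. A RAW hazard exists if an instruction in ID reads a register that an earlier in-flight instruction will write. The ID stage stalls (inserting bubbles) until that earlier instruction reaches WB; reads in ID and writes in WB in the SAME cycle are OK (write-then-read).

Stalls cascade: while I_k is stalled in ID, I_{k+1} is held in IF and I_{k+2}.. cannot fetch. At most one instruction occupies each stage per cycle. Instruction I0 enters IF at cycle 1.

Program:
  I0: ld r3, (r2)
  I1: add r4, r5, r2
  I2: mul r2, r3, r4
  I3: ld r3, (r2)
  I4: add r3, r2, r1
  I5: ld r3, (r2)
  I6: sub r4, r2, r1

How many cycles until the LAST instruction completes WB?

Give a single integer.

Answer: 15

Derivation:
I0 ld r3 <- r2: IF@1 ID@2 stall=0 (-) EX@3 MEM@4 WB@5
I1 add r4 <- r5,r2: IF@2 ID@3 stall=0 (-) EX@4 MEM@5 WB@6
I2 mul r2 <- r3,r4: IF@3 ID@4 stall=2 (RAW on I1.r4 (WB@6)) EX@7 MEM@8 WB@9
I3 ld r3 <- r2: IF@4 ID@7 stall=2 (RAW on I2.r2 (WB@9)) EX@10 MEM@11 WB@12
I4 add r3 <- r2,r1: IF@7 ID@10 stall=0 (-) EX@11 MEM@12 WB@13
I5 ld r3 <- r2: IF@10 ID@11 stall=0 (-) EX@12 MEM@13 WB@14
I6 sub r4 <- r2,r1: IF@11 ID@12 stall=0 (-) EX@13 MEM@14 WB@15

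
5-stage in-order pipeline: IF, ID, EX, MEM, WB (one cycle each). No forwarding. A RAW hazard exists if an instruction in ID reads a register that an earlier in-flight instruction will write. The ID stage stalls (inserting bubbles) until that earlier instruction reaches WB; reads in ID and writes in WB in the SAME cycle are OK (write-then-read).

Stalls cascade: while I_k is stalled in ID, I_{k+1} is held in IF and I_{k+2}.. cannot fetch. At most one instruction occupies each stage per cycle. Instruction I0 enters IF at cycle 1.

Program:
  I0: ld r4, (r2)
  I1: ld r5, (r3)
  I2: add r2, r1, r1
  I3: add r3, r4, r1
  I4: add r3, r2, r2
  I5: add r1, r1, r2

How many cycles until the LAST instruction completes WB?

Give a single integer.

Answer: 11

Derivation:
I0 ld r4 <- r2: IF@1 ID@2 stall=0 (-) EX@3 MEM@4 WB@5
I1 ld r5 <- r3: IF@2 ID@3 stall=0 (-) EX@4 MEM@5 WB@6
I2 add r2 <- r1,r1: IF@3 ID@4 stall=0 (-) EX@5 MEM@6 WB@7
I3 add r3 <- r4,r1: IF@4 ID@5 stall=0 (-) EX@6 MEM@7 WB@8
I4 add r3 <- r2,r2: IF@5 ID@6 stall=1 (RAW on I2.r2 (WB@7)) EX@8 MEM@9 WB@10
I5 add r1 <- r1,r2: IF@6 ID@8 stall=0 (-) EX@9 MEM@10 WB@11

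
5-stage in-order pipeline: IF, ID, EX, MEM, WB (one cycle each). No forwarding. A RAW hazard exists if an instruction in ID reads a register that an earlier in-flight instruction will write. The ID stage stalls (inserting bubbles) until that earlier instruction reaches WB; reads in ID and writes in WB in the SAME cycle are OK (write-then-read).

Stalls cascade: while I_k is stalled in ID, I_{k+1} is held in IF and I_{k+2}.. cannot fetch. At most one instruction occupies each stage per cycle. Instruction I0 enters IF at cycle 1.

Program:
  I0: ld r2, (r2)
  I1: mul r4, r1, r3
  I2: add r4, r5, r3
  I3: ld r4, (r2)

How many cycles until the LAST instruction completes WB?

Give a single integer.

Answer: 8

Derivation:
I0 ld r2 <- r2: IF@1 ID@2 stall=0 (-) EX@3 MEM@4 WB@5
I1 mul r4 <- r1,r3: IF@2 ID@3 stall=0 (-) EX@4 MEM@5 WB@6
I2 add r4 <- r5,r3: IF@3 ID@4 stall=0 (-) EX@5 MEM@6 WB@7
I3 ld r4 <- r2: IF@4 ID@5 stall=0 (-) EX@6 MEM@7 WB@8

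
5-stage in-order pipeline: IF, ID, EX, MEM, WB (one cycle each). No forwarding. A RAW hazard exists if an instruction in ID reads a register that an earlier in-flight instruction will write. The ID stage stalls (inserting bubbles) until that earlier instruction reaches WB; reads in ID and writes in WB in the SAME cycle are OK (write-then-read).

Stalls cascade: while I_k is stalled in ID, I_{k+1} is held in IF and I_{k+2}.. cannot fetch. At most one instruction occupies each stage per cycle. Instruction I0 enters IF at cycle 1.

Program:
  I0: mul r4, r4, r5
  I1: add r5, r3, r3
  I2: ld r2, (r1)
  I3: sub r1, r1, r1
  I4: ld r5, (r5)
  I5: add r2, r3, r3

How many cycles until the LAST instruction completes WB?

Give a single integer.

I0 mul r4 <- r4,r5: IF@1 ID@2 stall=0 (-) EX@3 MEM@4 WB@5
I1 add r5 <- r3,r3: IF@2 ID@3 stall=0 (-) EX@4 MEM@5 WB@6
I2 ld r2 <- r1: IF@3 ID@4 stall=0 (-) EX@5 MEM@6 WB@7
I3 sub r1 <- r1,r1: IF@4 ID@5 stall=0 (-) EX@6 MEM@7 WB@8
I4 ld r5 <- r5: IF@5 ID@6 stall=0 (-) EX@7 MEM@8 WB@9
I5 add r2 <- r3,r3: IF@6 ID@7 stall=0 (-) EX@8 MEM@9 WB@10

Answer: 10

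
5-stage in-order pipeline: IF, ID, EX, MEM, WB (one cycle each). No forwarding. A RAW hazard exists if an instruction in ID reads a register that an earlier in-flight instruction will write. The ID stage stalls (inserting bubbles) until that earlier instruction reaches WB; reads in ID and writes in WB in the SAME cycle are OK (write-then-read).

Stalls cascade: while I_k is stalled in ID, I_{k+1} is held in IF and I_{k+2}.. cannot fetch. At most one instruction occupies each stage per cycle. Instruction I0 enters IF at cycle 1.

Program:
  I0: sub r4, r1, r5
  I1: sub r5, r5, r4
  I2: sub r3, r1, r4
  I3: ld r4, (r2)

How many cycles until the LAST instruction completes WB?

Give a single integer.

Answer: 10

Derivation:
I0 sub r4 <- r1,r5: IF@1 ID@2 stall=0 (-) EX@3 MEM@4 WB@5
I1 sub r5 <- r5,r4: IF@2 ID@3 stall=2 (RAW on I0.r4 (WB@5)) EX@6 MEM@7 WB@8
I2 sub r3 <- r1,r4: IF@3 ID@6 stall=0 (-) EX@7 MEM@8 WB@9
I3 ld r4 <- r2: IF@6 ID@7 stall=0 (-) EX@8 MEM@9 WB@10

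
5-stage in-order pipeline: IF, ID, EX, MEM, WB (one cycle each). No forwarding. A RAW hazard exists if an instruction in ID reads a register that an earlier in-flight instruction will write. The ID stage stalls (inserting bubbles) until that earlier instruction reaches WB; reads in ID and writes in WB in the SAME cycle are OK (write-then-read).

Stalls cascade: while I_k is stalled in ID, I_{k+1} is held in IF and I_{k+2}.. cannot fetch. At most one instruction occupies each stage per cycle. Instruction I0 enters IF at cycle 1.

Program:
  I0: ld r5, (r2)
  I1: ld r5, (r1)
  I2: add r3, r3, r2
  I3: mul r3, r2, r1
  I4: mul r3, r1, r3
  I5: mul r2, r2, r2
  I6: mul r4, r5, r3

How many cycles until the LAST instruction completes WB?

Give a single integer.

Answer: 14

Derivation:
I0 ld r5 <- r2: IF@1 ID@2 stall=0 (-) EX@3 MEM@4 WB@5
I1 ld r5 <- r1: IF@2 ID@3 stall=0 (-) EX@4 MEM@5 WB@6
I2 add r3 <- r3,r2: IF@3 ID@4 stall=0 (-) EX@5 MEM@6 WB@7
I3 mul r3 <- r2,r1: IF@4 ID@5 stall=0 (-) EX@6 MEM@7 WB@8
I4 mul r3 <- r1,r3: IF@5 ID@6 stall=2 (RAW on I3.r3 (WB@8)) EX@9 MEM@10 WB@11
I5 mul r2 <- r2,r2: IF@6 ID@9 stall=0 (-) EX@10 MEM@11 WB@12
I6 mul r4 <- r5,r3: IF@9 ID@10 stall=1 (RAW on I4.r3 (WB@11)) EX@12 MEM@13 WB@14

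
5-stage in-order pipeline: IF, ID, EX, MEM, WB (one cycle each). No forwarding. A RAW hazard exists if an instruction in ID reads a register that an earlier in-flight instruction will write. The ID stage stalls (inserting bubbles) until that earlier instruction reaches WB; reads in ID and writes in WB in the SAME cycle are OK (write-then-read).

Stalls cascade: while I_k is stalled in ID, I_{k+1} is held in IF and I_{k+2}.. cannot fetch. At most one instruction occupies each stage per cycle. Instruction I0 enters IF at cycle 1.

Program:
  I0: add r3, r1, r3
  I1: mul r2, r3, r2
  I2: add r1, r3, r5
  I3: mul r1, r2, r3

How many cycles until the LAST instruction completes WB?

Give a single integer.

Answer: 11

Derivation:
I0 add r3 <- r1,r3: IF@1 ID@2 stall=0 (-) EX@3 MEM@4 WB@5
I1 mul r2 <- r3,r2: IF@2 ID@3 stall=2 (RAW on I0.r3 (WB@5)) EX@6 MEM@7 WB@8
I2 add r1 <- r3,r5: IF@3 ID@6 stall=0 (-) EX@7 MEM@8 WB@9
I3 mul r1 <- r2,r3: IF@6 ID@7 stall=1 (RAW on I1.r2 (WB@8)) EX@9 MEM@10 WB@11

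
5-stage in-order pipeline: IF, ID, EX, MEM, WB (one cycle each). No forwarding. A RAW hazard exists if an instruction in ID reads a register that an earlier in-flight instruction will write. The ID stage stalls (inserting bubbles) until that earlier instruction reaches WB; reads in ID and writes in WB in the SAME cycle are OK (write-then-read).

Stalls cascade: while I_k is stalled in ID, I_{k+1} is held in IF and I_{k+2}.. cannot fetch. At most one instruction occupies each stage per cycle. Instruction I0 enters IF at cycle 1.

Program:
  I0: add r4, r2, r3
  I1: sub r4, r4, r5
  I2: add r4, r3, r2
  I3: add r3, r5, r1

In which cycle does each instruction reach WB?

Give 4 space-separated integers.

Answer: 5 8 9 10

Derivation:
I0 add r4 <- r2,r3: IF@1 ID@2 stall=0 (-) EX@3 MEM@4 WB@5
I1 sub r4 <- r4,r5: IF@2 ID@3 stall=2 (RAW on I0.r4 (WB@5)) EX@6 MEM@7 WB@8
I2 add r4 <- r3,r2: IF@3 ID@6 stall=0 (-) EX@7 MEM@8 WB@9
I3 add r3 <- r5,r1: IF@6 ID@7 stall=0 (-) EX@8 MEM@9 WB@10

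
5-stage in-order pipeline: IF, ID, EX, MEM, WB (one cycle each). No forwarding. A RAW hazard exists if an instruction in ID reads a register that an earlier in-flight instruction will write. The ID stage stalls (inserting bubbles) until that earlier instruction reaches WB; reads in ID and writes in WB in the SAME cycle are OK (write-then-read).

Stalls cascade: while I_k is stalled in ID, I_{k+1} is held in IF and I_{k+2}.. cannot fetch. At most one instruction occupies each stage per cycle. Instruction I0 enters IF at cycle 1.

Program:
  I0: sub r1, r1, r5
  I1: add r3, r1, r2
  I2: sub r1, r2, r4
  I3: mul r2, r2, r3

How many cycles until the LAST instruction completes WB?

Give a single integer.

Answer: 11

Derivation:
I0 sub r1 <- r1,r5: IF@1 ID@2 stall=0 (-) EX@3 MEM@4 WB@5
I1 add r3 <- r1,r2: IF@2 ID@3 stall=2 (RAW on I0.r1 (WB@5)) EX@6 MEM@7 WB@8
I2 sub r1 <- r2,r4: IF@3 ID@6 stall=0 (-) EX@7 MEM@8 WB@9
I3 mul r2 <- r2,r3: IF@6 ID@7 stall=1 (RAW on I1.r3 (WB@8)) EX@9 MEM@10 WB@11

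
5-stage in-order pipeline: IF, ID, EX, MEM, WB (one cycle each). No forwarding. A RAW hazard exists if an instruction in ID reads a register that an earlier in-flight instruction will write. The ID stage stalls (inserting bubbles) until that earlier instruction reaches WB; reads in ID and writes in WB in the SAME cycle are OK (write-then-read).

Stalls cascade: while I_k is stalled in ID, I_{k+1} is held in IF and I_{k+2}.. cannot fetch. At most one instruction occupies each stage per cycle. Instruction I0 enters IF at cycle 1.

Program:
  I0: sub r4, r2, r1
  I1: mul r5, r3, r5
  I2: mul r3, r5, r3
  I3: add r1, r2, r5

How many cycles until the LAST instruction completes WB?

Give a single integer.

I0 sub r4 <- r2,r1: IF@1 ID@2 stall=0 (-) EX@3 MEM@4 WB@5
I1 mul r5 <- r3,r5: IF@2 ID@3 stall=0 (-) EX@4 MEM@5 WB@6
I2 mul r3 <- r5,r3: IF@3 ID@4 stall=2 (RAW on I1.r5 (WB@6)) EX@7 MEM@8 WB@9
I3 add r1 <- r2,r5: IF@4 ID@7 stall=0 (-) EX@8 MEM@9 WB@10

Answer: 10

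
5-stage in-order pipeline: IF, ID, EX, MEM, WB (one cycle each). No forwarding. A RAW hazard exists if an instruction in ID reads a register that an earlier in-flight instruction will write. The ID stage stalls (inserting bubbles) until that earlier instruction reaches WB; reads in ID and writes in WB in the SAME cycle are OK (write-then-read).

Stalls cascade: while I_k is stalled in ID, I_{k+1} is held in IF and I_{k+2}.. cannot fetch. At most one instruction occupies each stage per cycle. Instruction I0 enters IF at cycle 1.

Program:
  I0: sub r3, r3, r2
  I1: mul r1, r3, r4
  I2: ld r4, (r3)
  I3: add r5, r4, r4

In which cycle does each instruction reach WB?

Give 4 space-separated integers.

I0 sub r3 <- r3,r2: IF@1 ID@2 stall=0 (-) EX@3 MEM@4 WB@5
I1 mul r1 <- r3,r4: IF@2 ID@3 stall=2 (RAW on I0.r3 (WB@5)) EX@6 MEM@7 WB@8
I2 ld r4 <- r3: IF@3 ID@6 stall=0 (-) EX@7 MEM@8 WB@9
I3 add r5 <- r4,r4: IF@6 ID@7 stall=2 (RAW on I2.r4 (WB@9)) EX@10 MEM@11 WB@12

Answer: 5 8 9 12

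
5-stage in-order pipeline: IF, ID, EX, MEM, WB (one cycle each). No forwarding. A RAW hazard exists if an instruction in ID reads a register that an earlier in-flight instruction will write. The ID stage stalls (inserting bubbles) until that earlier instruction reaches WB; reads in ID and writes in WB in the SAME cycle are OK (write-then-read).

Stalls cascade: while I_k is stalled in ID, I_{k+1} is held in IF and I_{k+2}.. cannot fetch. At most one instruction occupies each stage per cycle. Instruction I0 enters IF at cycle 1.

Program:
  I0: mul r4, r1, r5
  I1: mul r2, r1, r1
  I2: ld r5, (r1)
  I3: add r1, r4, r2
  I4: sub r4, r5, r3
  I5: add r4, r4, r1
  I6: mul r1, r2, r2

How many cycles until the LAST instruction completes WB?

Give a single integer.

Answer: 14

Derivation:
I0 mul r4 <- r1,r5: IF@1 ID@2 stall=0 (-) EX@3 MEM@4 WB@5
I1 mul r2 <- r1,r1: IF@2 ID@3 stall=0 (-) EX@4 MEM@5 WB@6
I2 ld r5 <- r1: IF@3 ID@4 stall=0 (-) EX@5 MEM@6 WB@7
I3 add r1 <- r4,r2: IF@4 ID@5 stall=1 (RAW on I1.r2 (WB@6)) EX@7 MEM@8 WB@9
I4 sub r4 <- r5,r3: IF@5 ID@7 stall=0 (-) EX@8 MEM@9 WB@10
I5 add r4 <- r4,r1: IF@7 ID@8 stall=2 (RAW on I4.r4 (WB@10)) EX@11 MEM@12 WB@13
I6 mul r1 <- r2,r2: IF@8 ID@11 stall=0 (-) EX@12 MEM@13 WB@14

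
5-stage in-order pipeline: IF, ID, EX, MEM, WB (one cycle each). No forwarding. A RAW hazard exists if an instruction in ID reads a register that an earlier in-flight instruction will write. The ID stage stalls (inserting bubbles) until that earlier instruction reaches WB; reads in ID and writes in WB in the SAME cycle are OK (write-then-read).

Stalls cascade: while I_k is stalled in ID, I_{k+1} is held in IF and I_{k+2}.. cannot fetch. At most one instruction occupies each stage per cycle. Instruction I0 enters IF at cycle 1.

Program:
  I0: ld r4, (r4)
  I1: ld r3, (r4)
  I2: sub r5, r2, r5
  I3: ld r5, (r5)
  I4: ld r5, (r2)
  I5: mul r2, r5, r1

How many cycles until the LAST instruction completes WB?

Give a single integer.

I0 ld r4 <- r4: IF@1 ID@2 stall=0 (-) EX@3 MEM@4 WB@5
I1 ld r3 <- r4: IF@2 ID@3 stall=2 (RAW on I0.r4 (WB@5)) EX@6 MEM@7 WB@8
I2 sub r5 <- r2,r5: IF@3 ID@6 stall=0 (-) EX@7 MEM@8 WB@9
I3 ld r5 <- r5: IF@6 ID@7 stall=2 (RAW on I2.r5 (WB@9)) EX@10 MEM@11 WB@12
I4 ld r5 <- r2: IF@7 ID@10 stall=0 (-) EX@11 MEM@12 WB@13
I5 mul r2 <- r5,r1: IF@10 ID@11 stall=2 (RAW on I4.r5 (WB@13)) EX@14 MEM@15 WB@16

Answer: 16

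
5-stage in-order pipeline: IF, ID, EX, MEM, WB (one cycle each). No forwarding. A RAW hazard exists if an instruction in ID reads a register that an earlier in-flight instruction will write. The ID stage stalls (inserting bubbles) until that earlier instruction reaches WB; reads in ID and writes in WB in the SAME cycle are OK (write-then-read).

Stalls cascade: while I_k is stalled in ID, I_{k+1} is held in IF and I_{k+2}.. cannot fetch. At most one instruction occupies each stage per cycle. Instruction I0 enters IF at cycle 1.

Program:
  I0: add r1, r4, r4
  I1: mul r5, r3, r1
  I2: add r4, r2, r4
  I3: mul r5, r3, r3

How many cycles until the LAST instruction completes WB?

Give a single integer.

Answer: 10

Derivation:
I0 add r1 <- r4,r4: IF@1 ID@2 stall=0 (-) EX@3 MEM@4 WB@5
I1 mul r5 <- r3,r1: IF@2 ID@3 stall=2 (RAW on I0.r1 (WB@5)) EX@6 MEM@7 WB@8
I2 add r4 <- r2,r4: IF@3 ID@6 stall=0 (-) EX@7 MEM@8 WB@9
I3 mul r5 <- r3,r3: IF@6 ID@7 stall=0 (-) EX@8 MEM@9 WB@10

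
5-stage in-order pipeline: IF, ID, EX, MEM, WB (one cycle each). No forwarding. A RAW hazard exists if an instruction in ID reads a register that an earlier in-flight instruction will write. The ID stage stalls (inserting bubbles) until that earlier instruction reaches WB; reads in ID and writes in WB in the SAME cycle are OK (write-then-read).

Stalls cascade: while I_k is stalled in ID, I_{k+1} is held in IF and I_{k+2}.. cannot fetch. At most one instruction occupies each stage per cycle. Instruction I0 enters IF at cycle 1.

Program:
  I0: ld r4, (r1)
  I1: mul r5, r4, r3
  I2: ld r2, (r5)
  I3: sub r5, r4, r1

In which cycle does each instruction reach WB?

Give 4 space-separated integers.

I0 ld r4 <- r1: IF@1 ID@2 stall=0 (-) EX@3 MEM@4 WB@5
I1 mul r5 <- r4,r3: IF@2 ID@3 stall=2 (RAW on I0.r4 (WB@5)) EX@6 MEM@7 WB@8
I2 ld r2 <- r5: IF@3 ID@6 stall=2 (RAW on I1.r5 (WB@8)) EX@9 MEM@10 WB@11
I3 sub r5 <- r4,r1: IF@6 ID@9 stall=0 (-) EX@10 MEM@11 WB@12

Answer: 5 8 11 12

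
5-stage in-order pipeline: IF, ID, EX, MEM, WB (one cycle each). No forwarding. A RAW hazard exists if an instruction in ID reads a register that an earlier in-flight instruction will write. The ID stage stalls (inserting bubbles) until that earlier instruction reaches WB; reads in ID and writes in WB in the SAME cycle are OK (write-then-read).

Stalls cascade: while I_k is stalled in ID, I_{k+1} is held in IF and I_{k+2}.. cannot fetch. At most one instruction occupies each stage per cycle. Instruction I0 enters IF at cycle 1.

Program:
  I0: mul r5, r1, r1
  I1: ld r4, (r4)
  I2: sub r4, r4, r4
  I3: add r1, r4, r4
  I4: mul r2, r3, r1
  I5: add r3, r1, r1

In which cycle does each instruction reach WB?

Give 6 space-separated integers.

Answer: 5 6 9 12 15 16

Derivation:
I0 mul r5 <- r1,r1: IF@1 ID@2 stall=0 (-) EX@3 MEM@4 WB@5
I1 ld r4 <- r4: IF@2 ID@3 stall=0 (-) EX@4 MEM@5 WB@6
I2 sub r4 <- r4,r4: IF@3 ID@4 stall=2 (RAW on I1.r4 (WB@6)) EX@7 MEM@8 WB@9
I3 add r1 <- r4,r4: IF@4 ID@7 stall=2 (RAW on I2.r4 (WB@9)) EX@10 MEM@11 WB@12
I4 mul r2 <- r3,r1: IF@7 ID@10 stall=2 (RAW on I3.r1 (WB@12)) EX@13 MEM@14 WB@15
I5 add r3 <- r1,r1: IF@10 ID@13 stall=0 (-) EX@14 MEM@15 WB@16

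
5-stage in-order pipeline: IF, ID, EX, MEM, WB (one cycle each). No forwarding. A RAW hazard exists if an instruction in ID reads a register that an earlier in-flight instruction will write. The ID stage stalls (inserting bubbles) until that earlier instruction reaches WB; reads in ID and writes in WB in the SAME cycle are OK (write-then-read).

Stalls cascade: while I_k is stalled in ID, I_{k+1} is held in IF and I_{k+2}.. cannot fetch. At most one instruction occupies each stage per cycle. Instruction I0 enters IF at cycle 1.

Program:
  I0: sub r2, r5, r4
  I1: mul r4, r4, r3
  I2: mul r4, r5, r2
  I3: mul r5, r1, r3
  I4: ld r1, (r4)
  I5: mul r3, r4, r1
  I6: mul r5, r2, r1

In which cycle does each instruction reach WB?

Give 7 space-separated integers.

Answer: 5 6 8 9 11 14 15

Derivation:
I0 sub r2 <- r5,r4: IF@1 ID@2 stall=0 (-) EX@3 MEM@4 WB@5
I1 mul r4 <- r4,r3: IF@2 ID@3 stall=0 (-) EX@4 MEM@5 WB@6
I2 mul r4 <- r5,r2: IF@3 ID@4 stall=1 (RAW on I0.r2 (WB@5)) EX@6 MEM@7 WB@8
I3 mul r5 <- r1,r3: IF@4 ID@6 stall=0 (-) EX@7 MEM@8 WB@9
I4 ld r1 <- r4: IF@6 ID@7 stall=1 (RAW on I2.r4 (WB@8)) EX@9 MEM@10 WB@11
I5 mul r3 <- r4,r1: IF@7 ID@9 stall=2 (RAW on I4.r1 (WB@11)) EX@12 MEM@13 WB@14
I6 mul r5 <- r2,r1: IF@9 ID@12 stall=0 (-) EX@13 MEM@14 WB@15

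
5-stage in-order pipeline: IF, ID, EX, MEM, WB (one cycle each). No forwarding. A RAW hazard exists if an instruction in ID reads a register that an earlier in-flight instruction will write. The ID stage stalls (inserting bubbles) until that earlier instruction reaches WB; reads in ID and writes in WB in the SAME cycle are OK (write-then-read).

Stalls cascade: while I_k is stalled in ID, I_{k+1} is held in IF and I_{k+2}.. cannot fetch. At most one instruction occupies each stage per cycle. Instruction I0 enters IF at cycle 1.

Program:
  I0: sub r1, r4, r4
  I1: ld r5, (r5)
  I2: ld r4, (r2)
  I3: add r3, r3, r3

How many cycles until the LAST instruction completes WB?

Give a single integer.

I0 sub r1 <- r4,r4: IF@1 ID@2 stall=0 (-) EX@3 MEM@4 WB@5
I1 ld r5 <- r5: IF@2 ID@3 stall=0 (-) EX@4 MEM@5 WB@6
I2 ld r4 <- r2: IF@3 ID@4 stall=0 (-) EX@5 MEM@6 WB@7
I3 add r3 <- r3,r3: IF@4 ID@5 stall=0 (-) EX@6 MEM@7 WB@8

Answer: 8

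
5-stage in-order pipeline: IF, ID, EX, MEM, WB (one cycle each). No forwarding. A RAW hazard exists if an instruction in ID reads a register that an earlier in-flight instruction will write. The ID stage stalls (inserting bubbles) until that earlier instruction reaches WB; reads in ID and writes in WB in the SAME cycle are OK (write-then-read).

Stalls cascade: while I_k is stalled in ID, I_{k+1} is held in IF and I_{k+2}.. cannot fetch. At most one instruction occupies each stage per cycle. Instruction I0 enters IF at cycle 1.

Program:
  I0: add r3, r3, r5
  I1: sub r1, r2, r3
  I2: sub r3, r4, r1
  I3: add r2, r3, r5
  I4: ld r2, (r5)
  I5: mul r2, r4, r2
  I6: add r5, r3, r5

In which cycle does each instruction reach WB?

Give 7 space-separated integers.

I0 add r3 <- r3,r5: IF@1 ID@2 stall=0 (-) EX@3 MEM@4 WB@5
I1 sub r1 <- r2,r3: IF@2 ID@3 stall=2 (RAW on I0.r3 (WB@5)) EX@6 MEM@7 WB@8
I2 sub r3 <- r4,r1: IF@3 ID@6 stall=2 (RAW on I1.r1 (WB@8)) EX@9 MEM@10 WB@11
I3 add r2 <- r3,r5: IF@6 ID@9 stall=2 (RAW on I2.r3 (WB@11)) EX@12 MEM@13 WB@14
I4 ld r2 <- r5: IF@9 ID@12 stall=0 (-) EX@13 MEM@14 WB@15
I5 mul r2 <- r4,r2: IF@12 ID@13 stall=2 (RAW on I4.r2 (WB@15)) EX@16 MEM@17 WB@18
I6 add r5 <- r3,r5: IF@13 ID@16 stall=0 (-) EX@17 MEM@18 WB@19

Answer: 5 8 11 14 15 18 19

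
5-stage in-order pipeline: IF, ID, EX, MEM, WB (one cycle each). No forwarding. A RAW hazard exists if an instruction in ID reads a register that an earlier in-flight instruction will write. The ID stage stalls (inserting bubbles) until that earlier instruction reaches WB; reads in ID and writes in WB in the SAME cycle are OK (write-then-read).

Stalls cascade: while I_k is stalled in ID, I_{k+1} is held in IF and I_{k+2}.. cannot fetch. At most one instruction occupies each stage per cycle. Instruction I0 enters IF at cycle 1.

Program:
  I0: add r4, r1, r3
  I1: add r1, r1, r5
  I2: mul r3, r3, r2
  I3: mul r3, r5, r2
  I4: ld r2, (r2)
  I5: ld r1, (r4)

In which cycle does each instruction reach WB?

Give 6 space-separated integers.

Answer: 5 6 7 8 9 10

Derivation:
I0 add r4 <- r1,r3: IF@1 ID@2 stall=0 (-) EX@3 MEM@4 WB@5
I1 add r1 <- r1,r5: IF@2 ID@3 stall=0 (-) EX@4 MEM@5 WB@6
I2 mul r3 <- r3,r2: IF@3 ID@4 stall=0 (-) EX@5 MEM@6 WB@7
I3 mul r3 <- r5,r2: IF@4 ID@5 stall=0 (-) EX@6 MEM@7 WB@8
I4 ld r2 <- r2: IF@5 ID@6 stall=0 (-) EX@7 MEM@8 WB@9
I5 ld r1 <- r4: IF@6 ID@7 stall=0 (-) EX@8 MEM@9 WB@10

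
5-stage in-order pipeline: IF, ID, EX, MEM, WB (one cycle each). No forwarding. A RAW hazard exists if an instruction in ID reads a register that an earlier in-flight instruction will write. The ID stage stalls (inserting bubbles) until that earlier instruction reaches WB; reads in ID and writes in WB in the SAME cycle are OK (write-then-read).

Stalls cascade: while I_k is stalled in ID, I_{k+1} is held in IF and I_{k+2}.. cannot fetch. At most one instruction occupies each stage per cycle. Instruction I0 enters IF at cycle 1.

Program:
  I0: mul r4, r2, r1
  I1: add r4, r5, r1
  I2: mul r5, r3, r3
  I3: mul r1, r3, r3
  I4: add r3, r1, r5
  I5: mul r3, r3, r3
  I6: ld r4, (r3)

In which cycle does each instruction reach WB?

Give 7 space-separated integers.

Answer: 5 6 7 8 11 14 17

Derivation:
I0 mul r4 <- r2,r1: IF@1 ID@2 stall=0 (-) EX@3 MEM@4 WB@5
I1 add r4 <- r5,r1: IF@2 ID@3 stall=0 (-) EX@4 MEM@5 WB@6
I2 mul r5 <- r3,r3: IF@3 ID@4 stall=0 (-) EX@5 MEM@6 WB@7
I3 mul r1 <- r3,r3: IF@4 ID@5 stall=0 (-) EX@6 MEM@7 WB@8
I4 add r3 <- r1,r5: IF@5 ID@6 stall=2 (RAW on I3.r1 (WB@8)) EX@9 MEM@10 WB@11
I5 mul r3 <- r3,r3: IF@6 ID@9 stall=2 (RAW on I4.r3 (WB@11)) EX@12 MEM@13 WB@14
I6 ld r4 <- r3: IF@9 ID@12 stall=2 (RAW on I5.r3 (WB@14)) EX@15 MEM@16 WB@17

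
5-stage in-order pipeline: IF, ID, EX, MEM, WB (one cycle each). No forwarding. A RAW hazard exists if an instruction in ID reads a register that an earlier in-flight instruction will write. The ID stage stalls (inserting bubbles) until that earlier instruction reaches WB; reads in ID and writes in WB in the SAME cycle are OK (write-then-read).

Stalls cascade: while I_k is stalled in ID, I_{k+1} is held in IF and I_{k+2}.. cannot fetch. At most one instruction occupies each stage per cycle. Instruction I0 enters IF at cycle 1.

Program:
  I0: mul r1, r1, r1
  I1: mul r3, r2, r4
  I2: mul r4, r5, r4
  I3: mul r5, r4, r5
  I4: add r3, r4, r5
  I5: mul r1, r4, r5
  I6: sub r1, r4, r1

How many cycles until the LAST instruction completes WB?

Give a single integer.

Answer: 17

Derivation:
I0 mul r1 <- r1,r1: IF@1 ID@2 stall=0 (-) EX@3 MEM@4 WB@5
I1 mul r3 <- r2,r4: IF@2 ID@3 stall=0 (-) EX@4 MEM@5 WB@6
I2 mul r4 <- r5,r4: IF@3 ID@4 stall=0 (-) EX@5 MEM@6 WB@7
I3 mul r5 <- r4,r5: IF@4 ID@5 stall=2 (RAW on I2.r4 (WB@7)) EX@8 MEM@9 WB@10
I4 add r3 <- r4,r5: IF@5 ID@8 stall=2 (RAW on I3.r5 (WB@10)) EX@11 MEM@12 WB@13
I5 mul r1 <- r4,r5: IF@8 ID@11 stall=0 (-) EX@12 MEM@13 WB@14
I6 sub r1 <- r4,r1: IF@11 ID@12 stall=2 (RAW on I5.r1 (WB@14)) EX@15 MEM@16 WB@17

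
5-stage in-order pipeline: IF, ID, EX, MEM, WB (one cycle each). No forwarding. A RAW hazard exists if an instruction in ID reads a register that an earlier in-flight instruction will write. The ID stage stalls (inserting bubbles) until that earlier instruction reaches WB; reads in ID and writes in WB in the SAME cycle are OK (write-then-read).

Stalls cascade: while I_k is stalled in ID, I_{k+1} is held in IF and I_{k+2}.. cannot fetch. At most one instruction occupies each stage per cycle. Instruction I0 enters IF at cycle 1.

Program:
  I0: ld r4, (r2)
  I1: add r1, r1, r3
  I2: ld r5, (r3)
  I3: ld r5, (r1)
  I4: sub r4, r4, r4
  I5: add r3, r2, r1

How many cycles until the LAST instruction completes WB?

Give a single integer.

I0 ld r4 <- r2: IF@1 ID@2 stall=0 (-) EX@3 MEM@4 WB@5
I1 add r1 <- r1,r3: IF@2 ID@3 stall=0 (-) EX@4 MEM@5 WB@6
I2 ld r5 <- r3: IF@3 ID@4 stall=0 (-) EX@5 MEM@6 WB@7
I3 ld r5 <- r1: IF@4 ID@5 stall=1 (RAW on I1.r1 (WB@6)) EX@7 MEM@8 WB@9
I4 sub r4 <- r4,r4: IF@5 ID@7 stall=0 (-) EX@8 MEM@9 WB@10
I5 add r3 <- r2,r1: IF@7 ID@8 stall=0 (-) EX@9 MEM@10 WB@11

Answer: 11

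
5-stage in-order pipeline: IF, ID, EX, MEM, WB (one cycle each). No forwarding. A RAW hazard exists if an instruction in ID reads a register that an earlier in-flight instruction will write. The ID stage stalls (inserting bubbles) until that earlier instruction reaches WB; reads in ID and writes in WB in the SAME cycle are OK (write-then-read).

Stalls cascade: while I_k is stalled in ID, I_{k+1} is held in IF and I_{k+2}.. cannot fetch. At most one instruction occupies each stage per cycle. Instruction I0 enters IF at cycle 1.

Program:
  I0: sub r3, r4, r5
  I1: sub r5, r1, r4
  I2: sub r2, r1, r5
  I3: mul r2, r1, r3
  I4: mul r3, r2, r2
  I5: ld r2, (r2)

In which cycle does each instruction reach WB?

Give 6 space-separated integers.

Answer: 5 6 9 10 13 14

Derivation:
I0 sub r3 <- r4,r5: IF@1 ID@2 stall=0 (-) EX@3 MEM@4 WB@5
I1 sub r5 <- r1,r4: IF@2 ID@3 stall=0 (-) EX@4 MEM@5 WB@6
I2 sub r2 <- r1,r5: IF@3 ID@4 stall=2 (RAW on I1.r5 (WB@6)) EX@7 MEM@8 WB@9
I3 mul r2 <- r1,r3: IF@4 ID@7 stall=0 (-) EX@8 MEM@9 WB@10
I4 mul r3 <- r2,r2: IF@7 ID@8 stall=2 (RAW on I3.r2 (WB@10)) EX@11 MEM@12 WB@13
I5 ld r2 <- r2: IF@8 ID@11 stall=0 (-) EX@12 MEM@13 WB@14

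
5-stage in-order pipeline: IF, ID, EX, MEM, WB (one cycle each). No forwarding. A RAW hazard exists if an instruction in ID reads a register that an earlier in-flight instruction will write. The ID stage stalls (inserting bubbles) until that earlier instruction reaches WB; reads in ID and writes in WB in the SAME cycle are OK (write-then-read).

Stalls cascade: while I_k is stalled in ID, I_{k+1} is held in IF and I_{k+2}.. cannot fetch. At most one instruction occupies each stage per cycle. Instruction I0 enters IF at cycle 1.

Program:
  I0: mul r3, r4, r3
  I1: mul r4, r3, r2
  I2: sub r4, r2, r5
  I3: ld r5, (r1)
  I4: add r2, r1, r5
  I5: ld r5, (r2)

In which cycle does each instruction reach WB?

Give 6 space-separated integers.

Answer: 5 8 9 10 13 16

Derivation:
I0 mul r3 <- r4,r3: IF@1 ID@2 stall=0 (-) EX@3 MEM@4 WB@5
I1 mul r4 <- r3,r2: IF@2 ID@3 stall=2 (RAW on I0.r3 (WB@5)) EX@6 MEM@7 WB@8
I2 sub r4 <- r2,r5: IF@3 ID@6 stall=0 (-) EX@7 MEM@8 WB@9
I3 ld r5 <- r1: IF@6 ID@7 stall=0 (-) EX@8 MEM@9 WB@10
I4 add r2 <- r1,r5: IF@7 ID@8 stall=2 (RAW on I3.r5 (WB@10)) EX@11 MEM@12 WB@13
I5 ld r5 <- r2: IF@8 ID@11 stall=2 (RAW on I4.r2 (WB@13)) EX@14 MEM@15 WB@16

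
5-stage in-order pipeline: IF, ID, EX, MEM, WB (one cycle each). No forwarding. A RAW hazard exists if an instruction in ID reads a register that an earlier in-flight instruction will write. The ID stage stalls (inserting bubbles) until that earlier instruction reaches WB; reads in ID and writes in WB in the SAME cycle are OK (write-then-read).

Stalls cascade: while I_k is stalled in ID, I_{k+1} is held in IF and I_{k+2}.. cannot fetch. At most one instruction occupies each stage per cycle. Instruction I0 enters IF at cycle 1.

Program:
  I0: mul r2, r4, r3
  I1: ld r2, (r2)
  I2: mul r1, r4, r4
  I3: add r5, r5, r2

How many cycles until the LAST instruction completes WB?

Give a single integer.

I0 mul r2 <- r4,r3: IF@1 ID@2 stall=0 (-) EX@3 MEM@4 WB@5
I1 ld r2 <- r2: IF@2 ID@3 stall=2 (RAW on I0.r2 (WB@5)) EX@6 MEM@7 WB@8
I2 mul r1 <- r4,r4: IF@3 ID@6 stall=0 (-) EX@7 MEM@8 WB@9
I3 add r5 <- r5,r2: IF@6 ID@7 stall=1 (RAW on I1.r2 (WB@8)) EX@9 MEM@10 WB@11

Answer: 11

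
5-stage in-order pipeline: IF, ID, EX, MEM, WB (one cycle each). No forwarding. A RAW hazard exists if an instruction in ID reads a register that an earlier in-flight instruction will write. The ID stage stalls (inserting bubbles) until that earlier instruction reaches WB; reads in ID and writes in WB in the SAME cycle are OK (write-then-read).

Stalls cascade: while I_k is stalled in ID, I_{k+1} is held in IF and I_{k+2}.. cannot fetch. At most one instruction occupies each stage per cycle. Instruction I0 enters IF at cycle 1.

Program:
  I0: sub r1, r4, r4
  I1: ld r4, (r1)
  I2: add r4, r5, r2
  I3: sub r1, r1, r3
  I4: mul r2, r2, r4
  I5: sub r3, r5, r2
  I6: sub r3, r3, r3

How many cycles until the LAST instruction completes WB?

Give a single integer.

Answer: 18

Derivation:
I0 sub r1 <- r4,r4: IF@1 ID@2 stall=0 (-) EX@3 MEM@4 WB@5
I1 ld r4 <- r1: IF@2 ID@3 stall=2 (RAW on I0.r1 (WB@5)) EX@6 MEM@7 WB@8
I2 add r4 <- r5,r2: IF@3 ID@6 stall=0 (-) EX@7 MEM@8 WB@9
I3 sub r1 <- r1,r3: IF@6 ID@7 stall=0 (-) EX@8 MEM@9 WB@10
I4 mul r2 <- r2,r4: IF@7 ID@8 stall=1 (RAW on I2.r4 (WB@9)) EX@10 MEM@11 WB@12
I5 sub r3 <- r5,r2: IF@8 ID@10 stall=2 (RAW on I4.r2 (WB@12)) EX@13 MEM@14 WB@15
I6 sub r3 <- r3,r3: IF@10 ID@13 stall=2 (RAW on I5.r3 (WB@15)) EX@16 MEM@17 WB@18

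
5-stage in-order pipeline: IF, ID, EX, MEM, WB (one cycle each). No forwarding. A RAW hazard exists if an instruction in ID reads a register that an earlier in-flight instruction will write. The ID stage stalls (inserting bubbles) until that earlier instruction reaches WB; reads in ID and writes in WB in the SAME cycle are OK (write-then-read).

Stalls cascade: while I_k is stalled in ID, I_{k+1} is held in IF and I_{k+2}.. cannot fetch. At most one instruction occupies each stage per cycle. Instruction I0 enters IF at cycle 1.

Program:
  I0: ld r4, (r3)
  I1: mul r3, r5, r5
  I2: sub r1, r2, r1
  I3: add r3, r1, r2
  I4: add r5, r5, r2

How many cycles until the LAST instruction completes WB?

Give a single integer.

I0 ld r4 <- r3: IF@1 ID@2 stall=0 (-) EX@3 MEM@4 WB@5
I1 mul r3 <- r5,r5: IF@2 ID@3 stall=0 (-) EX@4 MEM@5 WB@6
I2 sub r1 <- r2,r1: IF@3 ID@4 stall=0 (-) EX@5 MEM@6 WB@7
I3 add r3 <- r1,r2: IF@4 ID@5 stall=2 (RAW on I2.r1 (WB@7)) EX@8 MEM@9 WB@10
I4 add r5 <- r5,r2: IF@5 ID@8 stall=0 (-) EX@9 MEM@10 WB@11

Answer: 11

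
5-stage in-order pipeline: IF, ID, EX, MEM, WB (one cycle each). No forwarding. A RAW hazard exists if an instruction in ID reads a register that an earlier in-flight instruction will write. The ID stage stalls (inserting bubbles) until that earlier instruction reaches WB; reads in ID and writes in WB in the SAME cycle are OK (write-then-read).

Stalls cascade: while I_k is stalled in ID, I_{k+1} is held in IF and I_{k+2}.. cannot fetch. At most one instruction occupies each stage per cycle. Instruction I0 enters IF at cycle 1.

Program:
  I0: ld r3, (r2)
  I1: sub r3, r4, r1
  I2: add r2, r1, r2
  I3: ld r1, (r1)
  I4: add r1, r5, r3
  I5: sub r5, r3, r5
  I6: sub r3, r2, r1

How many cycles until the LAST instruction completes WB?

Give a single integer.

I0 ld r3 <- r2: IF@1 ID@2 stall=0 (-) EX@3 MEM@4 WB@5
I1 sub r3 <- r4,r1: IF@2 ID@3 stall=0 (-) EX@4 MEM@5 WB@6
I2 add r2 <- r1,r2: IF@3 ID@4 stall=0 (-) EX@5 MEM@6 WB@7
I3 ld r1 <- r1: IF@4 ID@5 stall=0 (-) EX@6 MEM@7 WB@8
I4 add r1 <- r5,r3: IF@5 ID@6 stall=0 (-) EX@7 MEM@8 WB@9
I5 sub r5 <- r3,r5: IF@6 ID@7 stall=0 (-) EX@8 MEM@9 WB@10
I6 sub r3 <- r2,r1: IF@7 ID@8 stall=1 (RAW on I4.r1 (WB@9)) EX@10 MEM@11 WB@12

Answer: 12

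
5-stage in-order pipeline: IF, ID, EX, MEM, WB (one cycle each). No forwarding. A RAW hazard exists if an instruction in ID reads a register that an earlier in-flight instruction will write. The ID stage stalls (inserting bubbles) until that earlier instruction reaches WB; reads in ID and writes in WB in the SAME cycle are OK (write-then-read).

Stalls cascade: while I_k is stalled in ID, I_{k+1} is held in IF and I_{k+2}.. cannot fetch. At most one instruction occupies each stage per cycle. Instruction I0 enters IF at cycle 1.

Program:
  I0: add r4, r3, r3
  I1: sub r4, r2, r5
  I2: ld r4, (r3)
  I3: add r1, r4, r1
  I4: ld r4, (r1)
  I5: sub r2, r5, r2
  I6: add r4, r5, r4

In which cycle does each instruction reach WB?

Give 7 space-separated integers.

I0 add r4 <- r3,r3: IF@1 ID@2 stall=0 (-) EX@3 MEM@4 WB@5
I1 sub r4 <- r2,r5: IF@2 ID@3 stall=0 (-) EX@4 MEM@5 WB@6
I2 ld r4 <- r3: IF@3 ID@4 stall=0 (-) EX@5 MEM@6 WB@7
I3 add r1 <- r4,r1: IF@4 ID@5 stall=2 (RAW on I2.r4 (WB@7)) EX@8 MEM@9 WB@10
I4 ld r4 <- r1: IF@5 ID@8 stall=2 (RAW on I3.r1 (WB@10)) EX@11 MEM@12 WB@13
I5 sub r2 <- r5,r2: IF@8 ID@11 stall=0 (-) EX@12 MEM@13 WB@14
I6 add r4 <- r5,r4: IF@11 ID@12 stall=1 (RAW on I4.r4 (WB@13)) EX@14 MEM@15 WB@16

Answer: 5 6 7 10 13 14 16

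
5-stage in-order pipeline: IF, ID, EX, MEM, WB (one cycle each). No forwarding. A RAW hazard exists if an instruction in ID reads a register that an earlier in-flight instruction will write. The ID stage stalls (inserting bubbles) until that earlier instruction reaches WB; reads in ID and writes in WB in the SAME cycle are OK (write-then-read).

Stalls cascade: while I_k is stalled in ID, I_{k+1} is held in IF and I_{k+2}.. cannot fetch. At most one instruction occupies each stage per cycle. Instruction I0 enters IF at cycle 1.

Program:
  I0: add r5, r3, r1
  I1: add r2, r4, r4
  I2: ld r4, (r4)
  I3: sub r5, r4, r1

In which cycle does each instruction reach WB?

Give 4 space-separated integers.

Answer: 5 6 7 10

Derivation:
I0 add r5 <- r3,r1: IF@1 ID@2 stall=0 (-) EX@3 MEM@4 WB@5
I1 add r2 <- r4,r4: IF@2 ID@3 stall=0 (-) EX@4 MEM@5 WB@6
I2 ld r4 <- r4: IF@3 ID@4 stall=0 (-) EX@5 MEM@6 WB@7
I3 sub r5 <- r4,r1: IF@4 ID@5 stall=2 (RAW on I2.r4 (WB@7)) EX@8 MEM@9 WB@10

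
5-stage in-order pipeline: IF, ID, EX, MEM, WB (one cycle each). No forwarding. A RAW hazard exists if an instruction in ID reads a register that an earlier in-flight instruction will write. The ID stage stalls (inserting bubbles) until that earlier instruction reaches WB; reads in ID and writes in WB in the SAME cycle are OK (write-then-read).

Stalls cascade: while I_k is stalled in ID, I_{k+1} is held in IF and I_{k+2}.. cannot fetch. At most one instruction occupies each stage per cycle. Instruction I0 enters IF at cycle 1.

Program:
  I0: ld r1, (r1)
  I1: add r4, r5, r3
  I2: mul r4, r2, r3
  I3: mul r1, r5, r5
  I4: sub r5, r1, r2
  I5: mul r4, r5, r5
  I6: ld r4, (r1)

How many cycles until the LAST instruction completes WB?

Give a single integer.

Answer: 15

Derivation:
I0 ld r1 <- r1: IF@1 ID@2 stall=0 (-) EX@3 MEM@4 WB@5
I1 add r4 <- r5,r3: IF@2 ID@3 stall=0 (-) EX@4 MEM@5 WB@6
I2 mul r4 <- r2,r3: IF@3 ID@4 stall=0 (-) EX@5 MEM@6 WB@7
I3 mul r1 <- r5,r5: IF@4 ID@5 stall=0 (-) EX@6 MEM@7 WB@8
I4 sub r5 <- r1,r2: IF@5 ID@6 stall=2 (RAW on I3.r1 (WB@8)) EX@9 MEM@10 WB@11
I5 mul r4 <- r5,r5: IF@6 ID@9 stall=2 (RAW on I4.r5 (WB@11)) EX@12 MEM@13 WB@14
I6 ld r4 <- r1: IF@9 ID@12 stall=0 (-) EX@13 MEM@14 WB@15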